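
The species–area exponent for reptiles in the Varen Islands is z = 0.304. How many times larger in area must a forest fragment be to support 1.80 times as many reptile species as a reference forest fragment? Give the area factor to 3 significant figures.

(A₂/A₁)^0.304 = 1.8, so A₂/A₁ = 1.8^(1/0.304) = 1.8^3.289
ln(A₂/A₁) = ln 1.8 / 0.304 = 0.5878 / 0.304 = 1.9335
A₂/A₁ = e^1.9335 ≈ 6.914

6.91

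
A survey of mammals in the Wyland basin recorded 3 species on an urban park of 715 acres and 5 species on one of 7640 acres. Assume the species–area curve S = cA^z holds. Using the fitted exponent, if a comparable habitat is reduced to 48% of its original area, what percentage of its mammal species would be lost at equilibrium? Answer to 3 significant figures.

z = ln(5/3) / ln(7640/715) = 0.5108 / 2.3689 = 0.2156
S_new/S_old = (A_new/A_old)^z = 0.48^0.2156 = exp(0.2156 × -0.7340) = 0.8536
Fraction lost = 1 − 0.8536 = 0.1464

14.6%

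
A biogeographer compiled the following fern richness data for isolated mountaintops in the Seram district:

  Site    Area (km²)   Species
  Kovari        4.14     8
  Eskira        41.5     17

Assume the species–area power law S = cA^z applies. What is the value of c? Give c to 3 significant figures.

z = ln(S₂/S₁) / ln(A₂/A₁) = ln(17/8) / ln(41.5/4.14) = 0.7538 / 2.3050 = 0.3270
c = S₁ / A₁^z = 8 / 4.14^0.3270 = 8 / 1.591 = 5.027

5.03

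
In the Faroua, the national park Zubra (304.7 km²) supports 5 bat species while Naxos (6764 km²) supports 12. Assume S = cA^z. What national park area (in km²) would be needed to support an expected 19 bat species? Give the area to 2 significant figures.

34000 km²

z = ln(12/5) / ln(6764/304.7) = 0.8755 / 3.1000 = 0.2824
c = 5 / 304.7^0.2824 = 5 / 5.029 = 0.9943
A = (19/0.9943)^(1/0.2824) ⇒ ln A = ln(19.11)/0.2824 = 10.4466
A = e^10.4466 ≈ 34426 km²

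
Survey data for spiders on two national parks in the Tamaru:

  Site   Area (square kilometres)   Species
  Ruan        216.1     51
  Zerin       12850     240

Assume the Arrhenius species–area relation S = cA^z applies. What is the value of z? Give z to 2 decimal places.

Taking logs: ln S = ln c + z ln A, so z = (ln S₂ − ln S₁)/(ln A₂ − ln A₁).
z = ln(240/51) / ln(12850/216.1) = ln(4.706) / ln(59.46) = 1.5488 / 4.0854 = 0.3791

0.38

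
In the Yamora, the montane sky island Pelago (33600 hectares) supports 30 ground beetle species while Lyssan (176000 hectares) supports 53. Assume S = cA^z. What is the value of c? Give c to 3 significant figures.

z = ln(S₂/S₁) / ln(A₂/A₁) = ln(53/30) / ln(176000/33600) = 0.5691 / 1.6560 = 0.3437
c = S₁ / A₁^z = 30 / 33600^0.3437 = 30 / 35.94 = 0.8348

0.835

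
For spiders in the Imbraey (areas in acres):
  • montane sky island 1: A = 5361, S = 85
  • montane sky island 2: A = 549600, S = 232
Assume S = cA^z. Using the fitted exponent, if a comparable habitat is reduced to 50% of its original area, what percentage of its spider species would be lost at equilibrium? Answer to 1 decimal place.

14.0%

z = ln(232/85) / ln(549600/5361) = 1.0041 / 4.6300 = 0.2169
S_new/S_old = (A_new/A_old)^z = 0.5^0.2169 = exp(0.2169 × -0.6931) = 0.8604
Fraction lost = 1 − 0.8604 = 0.1396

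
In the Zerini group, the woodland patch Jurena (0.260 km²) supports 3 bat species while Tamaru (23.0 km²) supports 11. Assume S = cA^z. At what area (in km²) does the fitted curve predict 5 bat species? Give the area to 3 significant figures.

z = ln(11/3) / ln(23/0.26) = 1.2993 / 4.4826 = 0.2899
c = 3 / 0.26^0.2899 = 3 / 0.6768 = 4.433
A = (5/4.433)^(1/0.2899) ⇒ ln A = ln(1.128)/0.2899 = 0.4153
A = e^0.4153 ≈ 1.515 km²

1.51 km²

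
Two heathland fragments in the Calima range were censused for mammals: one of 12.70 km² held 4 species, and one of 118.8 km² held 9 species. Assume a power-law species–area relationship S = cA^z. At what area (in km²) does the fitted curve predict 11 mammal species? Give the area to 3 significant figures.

z = ln(9/4) / ln(118.8/12.7) = 0.8109 / 2.2358 = 0.3627
c = 4 / 12.7^0.3627 = 4 / 2.514 = 1.591
A = (11/1.591)^(1/0.3627) ⇒ ln A = ln(6.913)/0.3627 = 5.3307
A = e^5.3307 ≈ 206.6 km²

207 km²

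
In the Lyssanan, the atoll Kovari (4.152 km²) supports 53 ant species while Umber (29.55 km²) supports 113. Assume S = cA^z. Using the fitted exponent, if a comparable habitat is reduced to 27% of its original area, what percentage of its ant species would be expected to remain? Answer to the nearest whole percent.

z = ln(113/53) / ln(29.55/4.152) = 0.7571 / 1.9625 = 0.3858
S_new/S_old = (A_new/A_old)^z = 0.27^0.3858 = exp(0.3858 × -1.3093) = 0.6034

60%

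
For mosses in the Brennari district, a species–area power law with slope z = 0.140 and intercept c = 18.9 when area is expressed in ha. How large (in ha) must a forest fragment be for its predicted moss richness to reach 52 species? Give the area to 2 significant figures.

52 = 18.9 × A^0.14  ⇒  A^0.14 = 52/18.9 = 2.751
ln A = ln(2.751) / 0.14 = 1.0121 / 0.14 = 7.2292
A = e^7.2292 ≈ 1379 ha

1400 ha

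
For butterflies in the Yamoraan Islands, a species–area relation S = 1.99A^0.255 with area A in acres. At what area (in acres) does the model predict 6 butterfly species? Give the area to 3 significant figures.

75.8 acres

6 = 1.99 × A^0.255  ⇒  A^0.255 = 6/1.99 = 3.015
ln A = ln(3.015) / 0.255 = 1.1036 / 0.255 = 4.3279
A = e^4.3279 ≈ 75.79 acres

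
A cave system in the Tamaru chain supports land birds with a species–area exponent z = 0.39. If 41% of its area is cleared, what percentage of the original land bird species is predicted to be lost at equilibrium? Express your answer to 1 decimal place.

18.6%

S_new/S_old = (A_new/A_old)^z = 0.59^0.39
= exp(0.39 × ln 0.59) = exp(0.39 × -0.5276) = exp(-0.2058) ≈ 0.814
Fraction lost = 1 − 0.814 = 0.186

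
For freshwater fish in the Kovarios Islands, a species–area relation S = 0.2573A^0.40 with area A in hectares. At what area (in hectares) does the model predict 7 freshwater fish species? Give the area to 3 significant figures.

3860 hectares

7 = 0.2573 × A^0.4  ⇒  A^0.4 = 7/0.2573 = 27.21
ln A = ln(27.21) / 0.4 = 3.3034 / 0.4 = 8.2586
A = e^8.2586 ≈ 3861 hectares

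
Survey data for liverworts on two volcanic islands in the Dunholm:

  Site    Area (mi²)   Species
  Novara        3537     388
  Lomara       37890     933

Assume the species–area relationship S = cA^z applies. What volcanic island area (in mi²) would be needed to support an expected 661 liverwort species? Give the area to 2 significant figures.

z = ln(933/388) / ln(37890/3537) = 0.8774 / 2.3714 = 0.3700
c = 388 / 3537^0.3700 = 388 / 20.56 = 18.87
A = (661/18.87)^(1/0.3700) ⇒ ln A = ln(35.02)/0.3700 = 9.6109
A = e^9.6109 ≈ 14927 mi²

15000 mi²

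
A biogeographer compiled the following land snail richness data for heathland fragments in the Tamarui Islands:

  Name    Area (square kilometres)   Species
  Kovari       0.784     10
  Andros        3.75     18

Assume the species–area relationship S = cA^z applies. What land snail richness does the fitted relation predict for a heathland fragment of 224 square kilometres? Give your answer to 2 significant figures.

84

z = ln(18/10) / ln(3.75/0.784) = 0.5878 / 1.5651 = 0.3756
c = 10 / 0.784^0.3756 = 10 / 0.9127 = 10.96
S₃ = 10.96 × 224^0.3756 = 10.96 × 7.632 ≈ 83.63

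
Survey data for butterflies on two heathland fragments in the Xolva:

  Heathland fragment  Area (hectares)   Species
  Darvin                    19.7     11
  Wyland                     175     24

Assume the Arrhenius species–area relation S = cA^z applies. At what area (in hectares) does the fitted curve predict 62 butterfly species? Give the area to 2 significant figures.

2500 hectares

z = ln(24/11) / ln(175/19.7) = 0.7802 / 2.1842 = 0.3572
c = 11 / 19.7^0.3572 = 11 / 2.9 = 3.793
A = (62/3.793)^(1/0.3572) ⇒ ln A = ln(16.34)/0.3572 = 7.8219
A = e^7.8219 ≈ 2495 hectares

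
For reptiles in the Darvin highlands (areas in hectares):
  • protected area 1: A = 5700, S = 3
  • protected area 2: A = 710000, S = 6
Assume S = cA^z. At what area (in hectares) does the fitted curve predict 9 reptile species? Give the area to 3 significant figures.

11900000 hectares

z = ln(6/3) / ln(710000/5700) = 0.6931 / 4.8248 = 0.1437
c = 3 / 5700^0.1437 = 3 / 3.464 = 0.866
A = (9/0.866)^(1/0.1437) ⇒ ln A = ln(10.39)/0.1437 = 16.2953
A = e^16.2953 ≈ 11939307 hectares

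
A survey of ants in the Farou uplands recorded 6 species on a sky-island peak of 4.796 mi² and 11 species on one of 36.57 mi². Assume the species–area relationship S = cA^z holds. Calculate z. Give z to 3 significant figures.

0.298

Taking logs: ln S = ln c + z ln A, so z = (ln S₂ − ln S₁)/(ln A₂ − ln A₁).
z = ln(11/6) / ln(36.57/4.796) = ln(1.833) / ln(7.625) = 0.6061 / 2.0314 = 0.2984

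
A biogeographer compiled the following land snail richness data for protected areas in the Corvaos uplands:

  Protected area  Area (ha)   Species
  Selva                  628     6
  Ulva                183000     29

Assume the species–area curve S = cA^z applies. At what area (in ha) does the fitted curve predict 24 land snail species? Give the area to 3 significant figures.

z = ln(29/6) / ln(183000/628) = 1.5755 / 5.6747 = 0.2776
c = 6 / 628^0.2776 = 6 / 5.982 = 1.003
A = (24/1.003)^(1/0.2776) ⇒ ln A = ln(23.93)/0.2776 = 11.4356
A = e^11.4356 ≈ 92562 ha

92600 ha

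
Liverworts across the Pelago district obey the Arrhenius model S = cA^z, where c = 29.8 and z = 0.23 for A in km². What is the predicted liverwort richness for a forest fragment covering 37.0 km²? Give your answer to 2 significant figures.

68

S = 29.8 × 37^0.23
ln S = ln 29.8 + 0.23 × ln 37 = 3.3945 + 0.23 × 3.6109 = 4.2250
S = e^4.2250 ≈ 68.38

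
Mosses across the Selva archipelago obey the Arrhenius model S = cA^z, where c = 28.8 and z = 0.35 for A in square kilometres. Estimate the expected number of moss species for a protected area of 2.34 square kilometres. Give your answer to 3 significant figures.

S = 28.8 × 2.34^0.35
ln S = ln 28.8 + 0.35 × ln 2.34 = 3.3604 + 0.35 × 0.8502 = 3.6579
S = e^3.6579 ≈ 38.78

38.8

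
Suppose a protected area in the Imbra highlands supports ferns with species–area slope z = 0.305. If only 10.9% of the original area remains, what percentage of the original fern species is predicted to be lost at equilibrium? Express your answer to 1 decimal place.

S_new/S_old = (A_new/A_old)^z = 0.109^0.305
= exp(0.305 × ln 0.109) = exp(0.305 × -2.2164) = exp(-0.6760) ≈ 0.5086
Fraction lost = 1 − 0.5086 = 0.4914

49.1%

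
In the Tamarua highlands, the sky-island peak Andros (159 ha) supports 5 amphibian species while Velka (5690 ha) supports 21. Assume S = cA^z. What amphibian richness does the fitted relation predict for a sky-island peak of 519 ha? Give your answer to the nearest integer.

z = ln(21/5) / ln(5690/159) = 1.4351 / 3.5776 = 0.4011
c = 5 / 159^0.4011 = 5 / 7.639 = 0.6545
S₃ = 0.6545 × 519^0.4011 = 0.6545 × 12.28 ≈ 8.036

8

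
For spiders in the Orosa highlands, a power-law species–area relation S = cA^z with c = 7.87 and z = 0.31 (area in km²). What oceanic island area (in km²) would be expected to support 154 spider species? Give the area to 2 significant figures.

154 = 7.87 × A^0.31  ⇒  A^0.31 = 154/7.87 = 19.57
ln A = ln(19.57) / 0.31 = 2.9739 / 0.31 = 9.5932
A = e^9.5932 ≈ 14665 km²

15000 km²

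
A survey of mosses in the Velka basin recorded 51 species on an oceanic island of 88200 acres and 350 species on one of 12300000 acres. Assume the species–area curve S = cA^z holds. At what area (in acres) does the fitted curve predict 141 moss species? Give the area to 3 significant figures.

1200000 acres

z = ln(350/51) / ln(12300000/88200) = 1.9261 / 4.9377 = 0.3901
c = 51 / 88200^0.3901 = 51 / 84.94 = 0.6004
A = (141/0.6004)^(1/0.3901) ⇒ ln A = ln(234.8)/0.3901 = 13.9944
A = e^13.9944 ≈ 1195845 acres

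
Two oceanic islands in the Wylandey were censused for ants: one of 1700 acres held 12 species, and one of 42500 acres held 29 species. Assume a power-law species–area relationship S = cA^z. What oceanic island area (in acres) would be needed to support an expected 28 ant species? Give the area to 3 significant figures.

37400 acres

z = ln(29/12) / ln(42500/1700) = 0.8824 / 3.2189 = 0.2741
c = 12 / 1700^0.2741 = 12 / 7.684 = 1.562
A = (28/1.562)^(1/0.2741) ⇒ ln A = ln(17.93)/0.2741 = 10.5292
A = e^10.5292 ≈ 37393 acres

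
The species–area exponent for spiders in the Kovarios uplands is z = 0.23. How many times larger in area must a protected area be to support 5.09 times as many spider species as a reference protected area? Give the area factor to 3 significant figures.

(A₂/A₁)^0.23 = 5.09, so A₂/A₁ = 5.09^(1/0.23) = 5.09^4.348
ln(A₂/A₁) = ln 5.09 / 0.23 = 1.6273 / 0.23 = 7.0751
A₂/A₁ = e^7.0751 ≈ 1182

1180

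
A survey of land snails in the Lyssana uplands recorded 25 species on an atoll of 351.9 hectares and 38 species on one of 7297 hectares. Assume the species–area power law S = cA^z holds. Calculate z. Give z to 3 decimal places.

Taking logs: ln S = ln c + z ln A, so z = (ln S₂ − ln S₁)/(ln A₂ − ln A₁).
z = ln(38/25) / ln(7297/351.9) = ln(1.52) / ln(20.74) = 0.4187 / 3.0319 = 0.1381

0.138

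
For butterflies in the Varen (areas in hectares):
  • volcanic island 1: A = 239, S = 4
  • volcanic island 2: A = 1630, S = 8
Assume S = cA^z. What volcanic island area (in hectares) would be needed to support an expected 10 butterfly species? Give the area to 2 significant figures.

z = ln(8/4) / ln(1630/239) = 0.6931 / 1.9199 = 0.3610
c = 4 / 239^0.3610 = 4 / 7.223 = 0.5538
A = (10/0.5538)^(1/0.3610) ⇒ ln A = ln(18.06)/0.3610 = 8.0144
A = e^8.0144 ≈ 3024 hectares

3000 hectares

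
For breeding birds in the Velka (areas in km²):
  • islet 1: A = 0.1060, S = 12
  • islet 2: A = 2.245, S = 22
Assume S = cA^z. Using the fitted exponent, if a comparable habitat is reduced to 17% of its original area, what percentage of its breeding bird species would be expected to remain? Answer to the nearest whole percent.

70%

z = ln(22/12) / ln(2.245/0.106) = 0.6061 / 3.0530 = 0.1985
S_new/S_old = (A_new/A_old)^z = 0.17^0.1985 = exp(0.1985 × -1.7720) = 0.7034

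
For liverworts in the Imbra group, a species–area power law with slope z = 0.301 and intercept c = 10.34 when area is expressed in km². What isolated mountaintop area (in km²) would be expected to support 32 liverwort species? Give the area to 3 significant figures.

42.7 km²

32 = 10.34 × A^0.301  ⇒  A^0.301 = 32/10.34 = 3.095
ln A = ln(3.095) / 0.301 = 1.1297 / 0.301 = 3.7532
A = e^3.7532 ≈ 42.66 km²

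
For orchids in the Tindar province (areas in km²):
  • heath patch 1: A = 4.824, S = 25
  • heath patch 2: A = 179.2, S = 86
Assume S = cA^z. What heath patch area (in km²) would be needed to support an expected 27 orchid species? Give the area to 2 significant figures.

z = ln(86/25) / ln(179.2/4.824) = 1.2355 / 3.6149 = 0.3418
c = 25 / 4.824^0.3418 = 25 / 1.712 = 14.6
A = (27/14.6)^(1/0.3418) ⇒ ln A = ln(1.849)/0.3418 = 1.7988
A = e^1.7988 ≈ 6.042 km²

6.0 km²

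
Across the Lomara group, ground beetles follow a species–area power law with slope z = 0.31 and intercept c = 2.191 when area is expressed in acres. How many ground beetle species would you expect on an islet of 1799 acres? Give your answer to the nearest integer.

22

S = 2.191 × 1799^0.31 = 2.191 × 10.21 ≈ 22.37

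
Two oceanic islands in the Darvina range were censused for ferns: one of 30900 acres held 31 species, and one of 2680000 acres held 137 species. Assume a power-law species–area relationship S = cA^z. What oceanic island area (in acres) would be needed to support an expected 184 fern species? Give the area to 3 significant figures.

z = ln(137/31) / ln(2680000/30900) = 1.4860 / 4.4628 = 0.3330
c = 31 / 30900^0.3330 = 31 / 31.26 = 0.9916
A = (184/0.9916)^(1/0.3330) ⇒ ln A = ln(185.6)/0.3330 = 15.6872
A = e^15.6872 ≈ 6498952 acres

6500000 acres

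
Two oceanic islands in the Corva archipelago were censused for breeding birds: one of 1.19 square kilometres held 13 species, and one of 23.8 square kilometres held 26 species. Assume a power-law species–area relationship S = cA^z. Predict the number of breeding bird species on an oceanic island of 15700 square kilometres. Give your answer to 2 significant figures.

120

z = ln(26/13) / ln(23.8/1.19) = 0.6931 / 2.9957 = 0.2314
c = 13 / 1.19^0.2314 = 13 / 1.041 = 12.49
S₃ = 12.49 × 15700^0.2314 = 12.49 × 9.351 ≈ 116.8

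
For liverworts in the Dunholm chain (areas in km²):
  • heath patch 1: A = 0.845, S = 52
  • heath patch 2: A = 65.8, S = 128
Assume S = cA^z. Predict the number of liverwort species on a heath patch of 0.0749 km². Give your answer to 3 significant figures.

z = ln(128/52) / ln(65.8/0.845) = 0.9008 / 4.3550 = 0.2068
c = 52 / 0.845^0.2068 = 52 / 0.9658 = 53.84
S₃ = 53.84 × 0.0749^0.2068 = 53.84 × 0.5851 ≈ 31.5

31.5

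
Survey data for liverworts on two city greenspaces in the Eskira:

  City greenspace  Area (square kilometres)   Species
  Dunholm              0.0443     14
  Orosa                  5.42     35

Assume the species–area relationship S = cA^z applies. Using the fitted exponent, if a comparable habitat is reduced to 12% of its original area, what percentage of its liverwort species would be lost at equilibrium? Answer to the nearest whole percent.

33%

z = ln(35/14) / ln(5.42/0.0443) = 0.9163 / 4.8069 = 0.1906
S_new/S_old = (A_new/A_old)^z = 0.12^0.1906 = exp(0.1906 × -2.1203) = 0.6675
Fraction lost = 1 − 0.6675 = 0.3325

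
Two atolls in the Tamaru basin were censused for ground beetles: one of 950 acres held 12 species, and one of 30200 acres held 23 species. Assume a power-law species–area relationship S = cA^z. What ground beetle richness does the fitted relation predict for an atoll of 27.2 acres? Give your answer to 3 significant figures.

z = ln(23/12) / ln(30200/950) = 0.6506 / 3.4591 = 0.1881
c = 12 / 950^0.1881 = 12 / 3.631 = 3.305
S₃ = 3.305 × 27.2^0.1881 = 3.305 × 1.861 ≈ 6.151

6.15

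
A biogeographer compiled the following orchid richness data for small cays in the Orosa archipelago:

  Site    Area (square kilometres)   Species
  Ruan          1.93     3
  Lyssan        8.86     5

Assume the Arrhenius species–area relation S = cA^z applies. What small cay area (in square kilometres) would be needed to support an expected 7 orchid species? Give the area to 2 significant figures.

24 square kilometres

z = ln(5/3) / ln(8.86/1.93) = 0.5108 / 1.5240 = 0.3352
c = 3 / 1.93^0.3352 = 3 / 1.247 = 2.407
A = (7/2.407)^(1/0.3352) ⇒ ln A = ln(2.909)/0.3352 = 3.1854
A = e^3.1854 ≈ 24.18 square kilometres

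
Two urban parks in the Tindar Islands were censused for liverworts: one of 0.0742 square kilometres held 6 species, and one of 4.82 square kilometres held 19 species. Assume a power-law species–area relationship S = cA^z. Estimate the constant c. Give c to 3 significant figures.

z = ln(S₂/S₁) / ln(A₂/A₁) = ln(19/6) / ln(4.82/0.0742) = 1.1527 / 4.1738 = 0.2762
c = S₁ / A₁^z = 6 / 0.0742^0.2762 = 6 / 0.4876 = 12.31

12.3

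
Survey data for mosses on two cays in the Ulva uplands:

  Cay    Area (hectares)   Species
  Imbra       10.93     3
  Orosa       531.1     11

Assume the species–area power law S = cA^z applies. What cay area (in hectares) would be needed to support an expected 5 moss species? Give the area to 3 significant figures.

z = ln(11/3) / ln(531.1/10.93) = 1.2993 / 3.8834 = 0.3346
c = 3 / 10.93^0.3346 = 3 / 2.226 = 1.348
A = (5/1.348)^(1/0.3346) ⇒ ln A = ln(3.71)/0.3346 = 3.9183
A = e^3.9183 ≈ 50.32 hectares

50.3 hectares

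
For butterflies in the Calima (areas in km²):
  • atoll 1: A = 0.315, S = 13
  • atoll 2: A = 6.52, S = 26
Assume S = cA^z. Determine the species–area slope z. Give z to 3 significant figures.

0.229

Taking logs: ln S = ln c + z ln A, so z = (ln S₂ − ln S₁)/(ln A₂ − ln A₁).
z = ln(26/13) / ln(6.52/0.315) = ln(2) / ln(20.7) = 0.6931 / 3.0301 = 0.2288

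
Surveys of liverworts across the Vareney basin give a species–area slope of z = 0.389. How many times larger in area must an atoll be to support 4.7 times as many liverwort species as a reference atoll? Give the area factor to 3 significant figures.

53.4

(A₂/A₁)^0.389 = 4.7, so A₂/A₁ = 4.7^(1/0.389) = 4.7^2.571
ln(A₂/A₁) = ln 4.7 / 0.389 = 1.5476 / 0.389 = 3.9783
A₂/A₁ = e^3.9783 ≈ 53.43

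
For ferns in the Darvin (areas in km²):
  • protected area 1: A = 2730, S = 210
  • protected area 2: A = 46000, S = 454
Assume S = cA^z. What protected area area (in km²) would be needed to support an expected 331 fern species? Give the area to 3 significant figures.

14500 km²

z = ln(454/210) / ln(46000/2730) = 0.7710 / 2.8243 = 0.2730
c = 210 / 2730^0.2730 = 210 / 8.67 = 24.22
A = (331/24.22)^(1/0.2730) ⇒ ln A = ln(13.67)/0.2730 = 9.5789
A = e^9.5789 ≈ 14456 km²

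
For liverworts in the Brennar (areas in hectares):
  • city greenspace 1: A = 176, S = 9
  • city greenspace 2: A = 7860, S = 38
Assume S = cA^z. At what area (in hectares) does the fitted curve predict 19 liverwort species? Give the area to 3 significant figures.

z = ln(38/9) / ln(7860/176) = 1.4404 / 3.7991 = 0.3791
c = 9 / 176^0.3791 = 9 / 7.102 = 1.267
A = (19/1.267)^(1/0.3791) ⇒ ln A = ln(14.99)/0.3791 = 7.1413
A = e^7.1413 ≈ 1263 hectares

1260 hectares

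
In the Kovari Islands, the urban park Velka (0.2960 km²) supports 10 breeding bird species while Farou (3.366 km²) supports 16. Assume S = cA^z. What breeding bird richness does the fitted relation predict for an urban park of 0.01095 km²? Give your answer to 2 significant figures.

z = ln(16/10) / ln(3.366/0.296) = 0.4700 / 2.4311 = 0.1933
c = 10 / 0.296^0.1933 = 10 / 0.7903 = 12.65
S₃ = 12.65 × 0.01095^0.1933 = 12.65 × 0.4178 ≈ 5.287

5.3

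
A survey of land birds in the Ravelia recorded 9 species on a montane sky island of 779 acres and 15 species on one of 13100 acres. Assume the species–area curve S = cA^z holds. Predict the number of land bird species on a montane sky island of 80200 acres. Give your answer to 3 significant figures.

z = ln(15/9) / ln(13100/779) = 0.5108 / 2.8224 = 0.1810
c = 9 / 779^0.1810 = 9 / 3.337 = 2.697
S₃ = 2.697 × 80200^0.1810 = 2.697 × 7.72 ≈ 20.82

20.8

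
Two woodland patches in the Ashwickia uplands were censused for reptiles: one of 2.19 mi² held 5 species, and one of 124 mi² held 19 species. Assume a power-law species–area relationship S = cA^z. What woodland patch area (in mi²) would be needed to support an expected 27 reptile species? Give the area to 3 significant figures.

359 mi²

z = ln(19/5) / ln(124/2.19) = 1.3350 / 4.0364 = 0.3307
c = 5 / 2.19^0.3307 = 5 / 1.296 = 3.858
A = (27/3.858)^(1/0.3307) ⇒ ln A = ln(6.998)/0.3307 = 5.8827
A = e^5.8827 ≈ 358.8 mi²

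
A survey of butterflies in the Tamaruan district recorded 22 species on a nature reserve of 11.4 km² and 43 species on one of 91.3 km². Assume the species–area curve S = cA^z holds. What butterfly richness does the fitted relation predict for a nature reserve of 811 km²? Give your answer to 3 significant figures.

86.9

z = ln(43/22) / ln(91.3/11.4) = 0.6702 / 2.0805 = 0.3221
c = 22 / 11.4^0.3221 = 22 / 2.19 = 10.05
S₃ = 10.05 × 811^0.3221 = 10.05 × 8.65 ≈ 86.9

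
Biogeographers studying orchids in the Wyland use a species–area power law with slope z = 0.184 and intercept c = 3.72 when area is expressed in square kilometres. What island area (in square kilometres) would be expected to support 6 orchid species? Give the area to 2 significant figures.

6 = 3.72 × A^0.184  ⇒  A^0.184 = 6/3.72 = 1.613
ln A = ln(1.613) / 0.184 = 0.4780 / 0.184 = 2.5980
A = e^2.5980 ≈ 13.44 square kilometres

13 square kilometres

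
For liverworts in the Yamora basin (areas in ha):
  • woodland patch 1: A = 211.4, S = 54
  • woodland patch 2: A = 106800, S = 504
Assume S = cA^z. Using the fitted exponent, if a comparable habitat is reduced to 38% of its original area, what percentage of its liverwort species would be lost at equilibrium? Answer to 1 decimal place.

29.3%

z = ln(504/54) / ln(106800/211.4) = 2.2336 / 6.2250 = 0.3588
S_new/S_old = (A_new/A_old)^z = 0.38^0.3588 = exp(0.3588 × -0.9676) = 0.7067
Fraction lost = 1 − 0.7067 = 0.2933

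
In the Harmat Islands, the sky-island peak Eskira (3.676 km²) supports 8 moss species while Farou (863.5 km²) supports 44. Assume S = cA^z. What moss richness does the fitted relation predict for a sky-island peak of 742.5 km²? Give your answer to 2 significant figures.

42

z = ln(44/8) / ln(863.5/3.676) = 1.7047 / 5.4592 = 0.3123
c = 8 / 3.676^0.3123 = 8 / 1.502 = 5.328
S₃ = 5.328 × 742.5^0.3123 = 5.328 × 7.878 ≈ 41.97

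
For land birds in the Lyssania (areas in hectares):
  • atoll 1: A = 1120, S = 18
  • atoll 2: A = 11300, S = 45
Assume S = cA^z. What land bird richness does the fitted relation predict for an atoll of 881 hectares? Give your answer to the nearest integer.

z = ln(45/18) / ln(11300/1120) = 0.9163 / 2.3115 = 0.3964
c = 18 / 1120^0.3964 = 18 / 16.17 = 1.113
S₃ = 1.113 × 881^0.3964 = 1.113 × 14.7 ≈ 16.37

16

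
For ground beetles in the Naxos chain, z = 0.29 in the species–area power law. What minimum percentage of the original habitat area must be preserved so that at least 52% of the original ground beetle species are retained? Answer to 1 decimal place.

10.5%

Need (A_new/A_old)^0.29 = 0.52, so A_new/A_old = 0.52^(1/0.29) = 0.52^3.448
ln(A_new/A_old) = ln 0.52 / 0.29 = -0.6539 / 0.29 = -2.2549
A_new/A_old = e^-2.2549 ≈ 0.1049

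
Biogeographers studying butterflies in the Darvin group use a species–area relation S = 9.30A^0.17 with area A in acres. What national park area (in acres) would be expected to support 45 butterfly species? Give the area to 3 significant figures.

10700 acres

45 = 9.3 × A^0.17  ⇒  A^0.17 = 45/9.3 = 4.839
ln A = ln(4.839) / 0.17 = 1.5766 / 0.17 = 9.2744
A = e^9.2744 ≈ 10662 acres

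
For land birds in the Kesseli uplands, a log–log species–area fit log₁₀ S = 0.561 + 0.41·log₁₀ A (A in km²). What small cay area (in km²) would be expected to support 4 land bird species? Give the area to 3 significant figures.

4 = 3.639 × A^0.41  ⇒  A^0.41 = 4/3.639 = 1.099
ln A = ln(1.099) / 0.41 = 0.0945 / 0.41 = 0.2306
A = e^0.2306 ≈ 1.259 km²

1.26 km²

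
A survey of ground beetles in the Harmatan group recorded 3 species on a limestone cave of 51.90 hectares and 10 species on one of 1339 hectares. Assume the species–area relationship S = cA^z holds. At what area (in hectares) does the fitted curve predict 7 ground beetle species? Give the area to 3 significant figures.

z = ln(10/3) / ln(1339/51.9) = 1.2040 / 3.2504 = 0.3704
c = 3 / 51.9^0.3704 = 3 / 4.318 = 0.6947
A = (7/0.6947)^(1/0.3704) ⇒ ln A = ln(10.08)/0.3704 = 6.2368
A = e^6.2368 ≈ 511.2 hectares

511 hectares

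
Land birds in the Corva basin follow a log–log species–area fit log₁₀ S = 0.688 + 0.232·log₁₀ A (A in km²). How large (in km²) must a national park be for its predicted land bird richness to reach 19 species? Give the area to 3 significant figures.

19 = 4.875 × A^0.232  ⇒  A^0.232 = 19/4.875 = 3.897
ln A = ln(3.897) / 0.232 = 1.3603 / 0.232 = 5.8632
A = e^5.8632 ≈ 351.8 km²

352 km²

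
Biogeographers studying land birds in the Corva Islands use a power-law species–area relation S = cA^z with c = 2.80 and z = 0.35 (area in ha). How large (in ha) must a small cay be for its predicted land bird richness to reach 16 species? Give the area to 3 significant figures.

16 = 2.8 × A^0.35  ⇒  A^0.35 = 16/2.8 = 5.714
ln A = ln(5.714) / 0.35 = 1.7430 / 0.35 = 4.9799
A = e^4.9799 ≈ 145.5 ha

145 ha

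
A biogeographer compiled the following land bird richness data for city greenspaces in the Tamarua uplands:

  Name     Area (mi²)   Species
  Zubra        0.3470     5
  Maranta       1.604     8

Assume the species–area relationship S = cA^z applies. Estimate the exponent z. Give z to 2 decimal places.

Taking logs: ln S = ln c + z ln A, so z = (ln S₂ − ln S₁)/(ln A₂ − ln A₁).
z = ln(8/5) / ln(1.604/0.347) = ln(1.6) / ln(4.622) = 0.4700 / 1.5309 = 0.3070

0.31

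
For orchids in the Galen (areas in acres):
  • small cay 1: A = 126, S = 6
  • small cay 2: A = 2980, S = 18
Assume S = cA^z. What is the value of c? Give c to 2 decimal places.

z = ln(S₂/S₁) / ln(A₂/A₁) = ln(18/6) / ln(2980/126) = 1.0986 / 3.1634 = 0.3473
c = S₁ / A₁^z = 6 / 126^0.3473 = 6 / 5.363 = 1.119

1.12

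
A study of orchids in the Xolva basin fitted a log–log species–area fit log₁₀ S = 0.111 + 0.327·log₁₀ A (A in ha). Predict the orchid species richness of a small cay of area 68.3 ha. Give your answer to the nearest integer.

S = 1.291 × 68.3^0.327
ln S = ln 1.291 + 0.327 × ln 68.3 = 0.2556 + 0.327 × 4.2239 = 1.6368
S = e^1.6368 ≈ 5.139

5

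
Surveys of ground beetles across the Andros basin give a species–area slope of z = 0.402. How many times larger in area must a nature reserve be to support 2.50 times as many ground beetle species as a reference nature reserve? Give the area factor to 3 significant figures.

9.77

(A₂/A₁)^0.402 = 2.5, so A₂/A₁ = 2.5^(1/0.402) = 2.5^2.488
ln(A₂/A₁) = ln 2.5 / 0.402 = 0.9163 / 0.402 = 2.2793
A₂/A₁ = e^2.2793 ≈ 9.77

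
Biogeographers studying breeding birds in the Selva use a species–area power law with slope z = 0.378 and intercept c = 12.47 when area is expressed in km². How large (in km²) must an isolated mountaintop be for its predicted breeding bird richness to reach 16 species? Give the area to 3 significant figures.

1.93 km²

16 = 12.47 × A^0.378  ⇒  A^0.378 = 16/12.47 = 1.283
ln A = ln(1.283) / 0.378 = 0.2493 / 0.378 = 0.6594
A = e^0.6594 ≈ 1.934 km²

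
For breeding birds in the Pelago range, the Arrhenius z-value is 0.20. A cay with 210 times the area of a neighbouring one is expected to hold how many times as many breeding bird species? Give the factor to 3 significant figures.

S₂/S₁ = (A₂/A₁)^z = 210^0.2
ln(S₂/S₁) = 0.2 × ln 210 = 0.2 × 5.3471 = 1.0694
S₂/S₁ = e^1.0694 ≈ 2.914

2.91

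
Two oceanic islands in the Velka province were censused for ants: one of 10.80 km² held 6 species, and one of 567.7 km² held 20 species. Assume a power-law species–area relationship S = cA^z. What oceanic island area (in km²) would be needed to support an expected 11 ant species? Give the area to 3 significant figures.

79.4 km²

z = ln(20/6) / ln(567.7/10.8) = 1.2040 / 3.9620 = 0.3039
c = 6 / 10.8^0.3039 = 6 / 2.061 = 2.912
A = (11/2.912)^(1/0.3039) ⇒ ln A = ln(3.778)/0.3039 = 4.3742
A = e^4.3742 ≈ 79.38 km²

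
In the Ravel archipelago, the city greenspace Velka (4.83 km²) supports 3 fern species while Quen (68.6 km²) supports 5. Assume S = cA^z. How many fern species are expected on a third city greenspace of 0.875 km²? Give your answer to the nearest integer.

z = ln(5/3) / ln(68.6/4.83) = 0.5108 / 2.6534 = 0.1925
c = 3 / 4.83^0.1925 = 3 / 1.354 = 2.215
S₃ = 2.215 × 0.875^0.1925 = 2.215 × 0.9746 ≈ 2.159

2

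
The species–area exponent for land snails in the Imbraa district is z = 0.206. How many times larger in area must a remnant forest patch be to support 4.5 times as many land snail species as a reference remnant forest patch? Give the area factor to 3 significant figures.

(A₂/A₁)^0.206 = 4.5, so A₂/A₁ = 4.5^(1/0.206) = 4.5^4.854
ln(A₂/A₁) = ln 4.5 / 0.206 = 1.5041 / 0.206 = 7.3013
A₂/A₁ = e^7.3013 ≈ 1482

1480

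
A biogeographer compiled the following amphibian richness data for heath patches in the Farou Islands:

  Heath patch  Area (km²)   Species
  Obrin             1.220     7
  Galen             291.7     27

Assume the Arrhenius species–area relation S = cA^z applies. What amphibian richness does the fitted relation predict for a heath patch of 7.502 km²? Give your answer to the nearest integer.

z = ln(27/7) / ln(291.7/1.22) = 1.3499 / 5.4769 = 0.2465
c = 7 / 1.22^0.2465 = 7 / 1.05 = 6.665
S₃ = 6.665 × 7.502^0.2465 = 6.665 × 1.643 ≈ 10.95

11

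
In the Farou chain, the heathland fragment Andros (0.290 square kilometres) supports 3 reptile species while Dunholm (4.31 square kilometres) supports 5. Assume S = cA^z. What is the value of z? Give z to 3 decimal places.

Taking logs: ln S = ln c + z ln A, so z = (ln S₂ − ln S₁)/(ln A₂ − ln A₁).
z = ln(5/3) / ln(4.31/0.29) = ln(1.667) / ln(14.86) = 0.5108 / 2.6988 = 0.1893

0.189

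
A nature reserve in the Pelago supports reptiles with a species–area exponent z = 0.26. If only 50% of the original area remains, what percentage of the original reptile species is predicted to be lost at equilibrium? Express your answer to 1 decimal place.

16.5%

S_new/S_old = (A_new/A_old)^z = 0.5^0.26
= exp(0.26 × ln 0.5) = exp(0.26 × -0.6931) = exp(-0.1802) ≈ 0.8351
Fraction lost = 1 − 0.8351 = 0.1649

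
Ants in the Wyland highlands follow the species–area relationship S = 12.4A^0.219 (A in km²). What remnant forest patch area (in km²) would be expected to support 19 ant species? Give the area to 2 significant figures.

7.0 km²

19 = 12.4 × A^0.219  ⇒  A^0.219 = 19/12.4 = 1.532
ln A = ln(1.532) / 0.219 = 0.4267 / 0.219 = 1.9486
A = e^1.9486 ≈ 7.019 km²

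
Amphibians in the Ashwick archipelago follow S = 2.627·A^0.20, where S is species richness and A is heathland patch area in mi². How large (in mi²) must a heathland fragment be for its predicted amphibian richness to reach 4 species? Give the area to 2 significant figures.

4 = 2.627 × A^0.2  ⇒  A^0.2 = 4/2.627 = 1.523
ln A = ln(1.523) / 0.2 = 0.4205 / 0.2 = 2.1023
A = e^2.1023 ≈ 8.185 mi²

8.2 mi²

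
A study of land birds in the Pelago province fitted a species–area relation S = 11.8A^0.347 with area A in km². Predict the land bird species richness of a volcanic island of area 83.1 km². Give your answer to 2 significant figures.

55

S = 11.8 × 83.1^0.347
ln S = ln 11.8 + 0.347 × ln 83.1 = 2.4681 + 0.347 × 4.4200 = 4.0019
S = e^4.0019 ≈ 54.7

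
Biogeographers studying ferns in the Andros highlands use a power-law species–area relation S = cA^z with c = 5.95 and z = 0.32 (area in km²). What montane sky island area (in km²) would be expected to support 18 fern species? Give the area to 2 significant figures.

32 km²

18 = 5.95 × A^0.32  ⇒  A^0.32 = 18/5.95 = 3.025
ln A = ln(3.025) / 0.32 = 1.1070 / 0.32 = 3.4593
A = e^3.4593 ≈ 31.8 km²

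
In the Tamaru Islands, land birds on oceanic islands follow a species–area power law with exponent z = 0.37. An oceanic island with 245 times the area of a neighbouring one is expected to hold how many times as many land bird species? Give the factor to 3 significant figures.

7.66

S₂/S₁ = (A₂/A₁)^z = 245^0.37
ln(S₂/S₁) = 0.37 × ln 245 = 0.37 × 5.5013 = 2.0355
S₂/S₁ = e^2.0355 ≈ 7.656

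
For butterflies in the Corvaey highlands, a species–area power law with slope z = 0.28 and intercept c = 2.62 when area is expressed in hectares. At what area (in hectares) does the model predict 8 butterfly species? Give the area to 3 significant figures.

53.9 hectares

8 = 2.62 × A^0.28  ⇒  A^0.28 = 8/2.62 = 3.053
ln A = ln(3.053) / 0.28 = 1.1163 / 0.28 = 3.9867
A = e^3.9867 ≈ 53.88 hectares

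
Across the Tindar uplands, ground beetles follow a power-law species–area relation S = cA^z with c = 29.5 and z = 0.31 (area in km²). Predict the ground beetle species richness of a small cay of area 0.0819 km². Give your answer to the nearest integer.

14

S = 29.5 × 0.0819^0.31
ln S = ln 29.5 + 0.31 × ln 0.0819 = 3.3844 + 0.31 × -2.5023 = 2.6087
S = e^2.6087 ≈ 13.58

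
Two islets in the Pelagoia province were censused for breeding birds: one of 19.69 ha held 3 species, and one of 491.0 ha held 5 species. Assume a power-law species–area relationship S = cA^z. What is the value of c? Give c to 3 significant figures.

z = ln(S₂/S₁) / ln(A₂/A₁) = ln(5/3) / ln(491/19.69) = 0.5108 / 3.2163 = 0.1588
c = S₁ / A₁^z = 3 / 19.69^0.1588 = 3 / 1.605 = 1.869

1.87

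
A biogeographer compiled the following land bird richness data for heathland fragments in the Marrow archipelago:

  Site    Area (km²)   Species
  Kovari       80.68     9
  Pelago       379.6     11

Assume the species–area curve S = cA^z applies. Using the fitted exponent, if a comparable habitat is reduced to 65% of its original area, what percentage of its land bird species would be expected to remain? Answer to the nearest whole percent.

95%

z = ln(11/9) / ln(379.6/80.68) = 0.2007 / 1.5486 = 0.1296
S_new/S_old = (A_new/A_old)^z = 0.65^0.1296 = exp(0.1296 × -0.4308) = 0.9457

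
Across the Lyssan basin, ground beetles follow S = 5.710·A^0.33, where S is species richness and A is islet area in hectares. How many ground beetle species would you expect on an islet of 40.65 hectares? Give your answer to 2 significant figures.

S = 5.71 × 40.65^0.33
ln S = ln 5.71 + 0.33 × ln 40.65 = 1.7422 + 0.33 × 3.7050 = 2.9649
S = e^2.9649 ≈ 19.39

19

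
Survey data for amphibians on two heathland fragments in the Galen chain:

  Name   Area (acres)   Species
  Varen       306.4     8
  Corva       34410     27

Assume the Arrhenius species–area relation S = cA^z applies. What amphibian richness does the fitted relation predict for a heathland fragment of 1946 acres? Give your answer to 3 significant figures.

z = ln(27/8) / ln(34410/306.4) = 1.2164 / 4.7212 = 0.2576
c = 8 / 306.4^0.2576 = 8 / 4.371 = 1.83
S₃ = 1.83 × 1946^0.2576 = 1.83 × 7.038 ≈ 12.88

12.9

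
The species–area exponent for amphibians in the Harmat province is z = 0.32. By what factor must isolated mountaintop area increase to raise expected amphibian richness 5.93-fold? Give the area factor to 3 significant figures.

(A₂/A₁)^0.32 = 5.93, so A₂/A₁ = 5.93^(1/0.32) = 5.93^3.125
ln(A₂/A₁) = ln 5.93 / 0.32 = 1.7800 / 0.32 = 5.5626
A₂/A₁ = e^5.5626 ≈ 260.5

260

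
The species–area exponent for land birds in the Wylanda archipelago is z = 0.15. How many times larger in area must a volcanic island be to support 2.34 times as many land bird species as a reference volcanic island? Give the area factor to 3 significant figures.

289

(A₂/A₁)^0.15 = 2.34, so A₂/A₁ = 2.34^(1/0.15) = 2.34^6.667
ln(A₂/A₁) = ln 2.34 / 0.15 = 0.8502 / 0.15 = 5.6677
A₂/A₁ = e^5.6677 ≈ 289.4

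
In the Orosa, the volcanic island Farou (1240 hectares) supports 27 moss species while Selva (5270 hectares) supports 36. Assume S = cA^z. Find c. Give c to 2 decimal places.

6.55

z = ln(S₂/S₁) / ln(A₂/A₁) = ln(36/27) / ln(5270/1240) = 0.2877 / 1.4469 = 0.1988
c = S₁ / A₁^z = 27 / 1240^0.1988 = 27 / 4.121 = 6.551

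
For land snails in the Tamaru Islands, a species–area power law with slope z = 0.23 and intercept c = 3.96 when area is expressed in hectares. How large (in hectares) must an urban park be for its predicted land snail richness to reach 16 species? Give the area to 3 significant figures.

433 hectares

16 = 3.96 × A^0.23  ⇒  A^0.23 = 16/3.96 = 4.04
ln A = ln(4.04) / 0.23 = 1.3963 / 0.23 = 6.0711
A = e^6.0711 ≈ 433.1 hectares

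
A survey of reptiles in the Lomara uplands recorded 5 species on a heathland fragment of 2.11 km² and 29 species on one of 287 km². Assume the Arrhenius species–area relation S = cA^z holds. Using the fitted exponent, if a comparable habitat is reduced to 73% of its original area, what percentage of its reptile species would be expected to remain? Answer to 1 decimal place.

89.4%

z = ln(29/5) / ln(287/2.11) = 1.7579 / 4.9128 = 0.3578
S_new/S_old = (A_new/A_old)^z = 0.73^0.3578 = exp(0.3578 × -0.3147) = 0.8935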